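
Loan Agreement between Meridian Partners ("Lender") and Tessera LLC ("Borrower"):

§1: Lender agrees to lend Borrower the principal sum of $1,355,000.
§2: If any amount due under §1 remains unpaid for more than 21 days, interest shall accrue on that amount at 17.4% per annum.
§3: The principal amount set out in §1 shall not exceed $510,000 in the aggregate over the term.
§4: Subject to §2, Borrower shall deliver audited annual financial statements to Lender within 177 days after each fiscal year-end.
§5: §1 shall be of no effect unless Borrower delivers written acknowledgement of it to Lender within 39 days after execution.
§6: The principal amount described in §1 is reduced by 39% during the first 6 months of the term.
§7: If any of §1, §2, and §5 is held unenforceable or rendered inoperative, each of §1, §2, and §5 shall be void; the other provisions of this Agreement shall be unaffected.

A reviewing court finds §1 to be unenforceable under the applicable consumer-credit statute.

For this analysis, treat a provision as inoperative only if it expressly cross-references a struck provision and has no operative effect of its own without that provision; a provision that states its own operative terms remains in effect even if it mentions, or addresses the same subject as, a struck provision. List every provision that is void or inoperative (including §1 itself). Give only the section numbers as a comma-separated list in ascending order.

§1 is struck. §2 does nothing except set the default interest on the principal amount by reference to §1; with §1 gone it has no independent effect and is inoperative. §3 operates only by reference to §1, so it falls with §1. The only function of §5 is the acknowledgement condition for §1, so it cannot stand once §1 is removed. §6 has no operative effect of its own apart from §1 and is therefore inoperative. §4 mentions §2 but its own obligation stands independently of §2, so §4 is not affected. §7 declares §1, §2, and §5 mutually dependent; since one of them has fallen, all of them are of no effect. The remainder continues in force under §7. That leaves §4 and §7 in effect.

1, 2, 3, 5, 6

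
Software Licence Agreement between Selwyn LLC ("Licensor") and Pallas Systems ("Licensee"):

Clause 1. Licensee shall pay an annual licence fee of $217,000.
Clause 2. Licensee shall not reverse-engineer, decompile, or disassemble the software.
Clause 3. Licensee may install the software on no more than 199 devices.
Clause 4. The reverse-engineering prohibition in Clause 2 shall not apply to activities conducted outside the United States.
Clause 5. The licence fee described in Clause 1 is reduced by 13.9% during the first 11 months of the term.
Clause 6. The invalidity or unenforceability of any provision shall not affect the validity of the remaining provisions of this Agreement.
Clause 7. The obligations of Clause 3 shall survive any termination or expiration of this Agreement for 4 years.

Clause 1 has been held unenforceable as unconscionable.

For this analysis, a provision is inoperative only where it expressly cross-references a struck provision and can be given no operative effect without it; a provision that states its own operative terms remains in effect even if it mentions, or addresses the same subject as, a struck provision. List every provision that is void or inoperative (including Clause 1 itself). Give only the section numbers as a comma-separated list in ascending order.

1, 5

Clause 1 is struck. The whole of Clause 5 is the introductory reduction to the licence fee, defined by reference to Clause 1, so Clause 5 cannot stand once Clause 1 is removed. Clause 6 is a severability clause and preserves every provision that can still be given independent effect. The provisions still in force are Clause 2, Clause 3, Clause 4, Clause 6, and Clause 7.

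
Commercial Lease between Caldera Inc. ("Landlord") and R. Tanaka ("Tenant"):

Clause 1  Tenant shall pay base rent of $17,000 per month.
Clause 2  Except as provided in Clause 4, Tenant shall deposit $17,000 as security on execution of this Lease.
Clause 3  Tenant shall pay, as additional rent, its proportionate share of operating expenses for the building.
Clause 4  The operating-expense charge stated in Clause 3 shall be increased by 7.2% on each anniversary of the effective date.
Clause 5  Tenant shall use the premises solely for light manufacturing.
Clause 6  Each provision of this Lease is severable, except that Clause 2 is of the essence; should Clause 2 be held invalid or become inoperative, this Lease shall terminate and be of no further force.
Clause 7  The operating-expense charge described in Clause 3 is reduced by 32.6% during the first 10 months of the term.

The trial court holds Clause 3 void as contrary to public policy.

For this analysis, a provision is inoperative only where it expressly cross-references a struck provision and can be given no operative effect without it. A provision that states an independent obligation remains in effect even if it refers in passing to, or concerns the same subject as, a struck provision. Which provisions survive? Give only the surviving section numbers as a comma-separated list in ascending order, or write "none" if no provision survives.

1, 2, 5, 6

Clause 3 is struck. Clause 4 has no operative effect of its own apart from Clause 3 and is therefore inoperative. Clause 7 does nothing except set the introductory reduction to the operating-expense charge by reference to Clause 3; with Clause 3 gone it has no independent effect and is inoperative. Clause 2 mentions Clause 4 but its own obligation stands independently of Clause 4, so Clause 2 is not affected. Clause 6 makes Clause 2 an essential term, but Clause 2 is unaffected, so the severability proviso in Clause 6 preserves the remaining provisions. The provisions still in force are Clause 1, Clause 2, Clause 5, and Clause 6.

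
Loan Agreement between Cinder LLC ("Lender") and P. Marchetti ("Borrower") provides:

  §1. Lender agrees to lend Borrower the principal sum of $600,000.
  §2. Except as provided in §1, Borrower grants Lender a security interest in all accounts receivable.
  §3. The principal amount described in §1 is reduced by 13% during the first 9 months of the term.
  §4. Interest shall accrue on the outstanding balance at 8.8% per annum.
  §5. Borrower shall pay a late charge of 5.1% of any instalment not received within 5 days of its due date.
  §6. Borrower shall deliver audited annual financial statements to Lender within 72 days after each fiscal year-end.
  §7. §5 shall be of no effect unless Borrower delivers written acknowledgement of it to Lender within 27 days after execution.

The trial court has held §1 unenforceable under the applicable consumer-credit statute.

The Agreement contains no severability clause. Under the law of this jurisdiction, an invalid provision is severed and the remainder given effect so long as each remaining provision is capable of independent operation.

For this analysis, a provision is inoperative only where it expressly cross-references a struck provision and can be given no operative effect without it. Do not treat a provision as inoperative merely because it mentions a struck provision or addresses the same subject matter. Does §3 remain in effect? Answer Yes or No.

§1 is struck. The whole of §3 is the introductory reduction to the principal amount, defined by reference to §1, so §3 cannot stand once §1 is removed. Although §2 refers to §1, its operative terms do not depend on §1, so it remains in effect. With no severability clause, the stated default rule severs what cannot stand and enforces each remaining provision that can operate on its own. That leaves §2, §4, §5, §6, and §7 in effect. §3 is among the inoperative provisions, so the answer is no.

No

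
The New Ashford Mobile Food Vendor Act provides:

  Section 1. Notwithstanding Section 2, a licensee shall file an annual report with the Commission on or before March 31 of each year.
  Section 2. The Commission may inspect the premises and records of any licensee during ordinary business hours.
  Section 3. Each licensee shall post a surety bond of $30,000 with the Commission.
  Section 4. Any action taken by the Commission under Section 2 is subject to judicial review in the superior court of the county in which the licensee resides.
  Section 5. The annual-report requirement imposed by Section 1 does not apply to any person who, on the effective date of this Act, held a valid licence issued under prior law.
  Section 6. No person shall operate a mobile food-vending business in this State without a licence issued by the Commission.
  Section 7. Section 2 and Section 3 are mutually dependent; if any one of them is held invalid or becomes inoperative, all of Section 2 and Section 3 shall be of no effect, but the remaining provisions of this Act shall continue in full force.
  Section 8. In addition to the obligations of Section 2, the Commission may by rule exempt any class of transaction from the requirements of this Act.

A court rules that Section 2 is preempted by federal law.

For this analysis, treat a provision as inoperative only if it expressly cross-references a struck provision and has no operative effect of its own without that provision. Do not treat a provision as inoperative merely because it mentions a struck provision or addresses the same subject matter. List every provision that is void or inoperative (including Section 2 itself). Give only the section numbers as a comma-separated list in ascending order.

Section 2 is struck. Section 4 has no operative effect of its own apart from Section 2 and is therefore inoperative. Section 1 mentions Section 2 but its own obligation stands independently of Section 2, so Section 1 is not affected. Although Section 8 refers to Section 2, its operative terms do not depend on Section 2, so it remains in effect. Section 7 declares Section 2 and Section 3 mutually dependent; since one of them has fallen, all of them are of no effect. That brings down Section 3 as well. The remainder continues in force under Section 7. The provisions still in force are Section 1, Section 5, Section 6, Section 7, and Section 8.

2, 3, 4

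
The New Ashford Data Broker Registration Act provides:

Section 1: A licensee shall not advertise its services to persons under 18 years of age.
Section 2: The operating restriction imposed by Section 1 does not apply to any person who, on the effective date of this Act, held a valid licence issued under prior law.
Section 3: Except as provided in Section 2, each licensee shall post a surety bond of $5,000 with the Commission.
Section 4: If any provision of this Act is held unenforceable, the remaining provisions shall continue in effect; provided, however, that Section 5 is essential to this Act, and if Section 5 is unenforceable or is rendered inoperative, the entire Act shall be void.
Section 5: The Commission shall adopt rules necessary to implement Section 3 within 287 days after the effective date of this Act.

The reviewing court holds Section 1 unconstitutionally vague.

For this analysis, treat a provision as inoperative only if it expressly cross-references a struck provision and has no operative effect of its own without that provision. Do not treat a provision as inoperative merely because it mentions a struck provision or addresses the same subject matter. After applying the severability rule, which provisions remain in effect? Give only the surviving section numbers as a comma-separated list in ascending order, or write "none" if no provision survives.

Section 1 is struck. Section 2 merely fixes the grandfather exemption from Section 1; with Section 1 gone it has nothing to operate on and falls away. Although Section 3 refers to Section 2, its operative terms do not depend on Section 2, so it remains in effect. Section 4 makes Section 5 an essential term, but Section 5 is unaffected, so the severability proviso in Section 4 preserves the remaining provisions. Section 3, Section 4, and Section 5 remain in effect.

3, 4, 5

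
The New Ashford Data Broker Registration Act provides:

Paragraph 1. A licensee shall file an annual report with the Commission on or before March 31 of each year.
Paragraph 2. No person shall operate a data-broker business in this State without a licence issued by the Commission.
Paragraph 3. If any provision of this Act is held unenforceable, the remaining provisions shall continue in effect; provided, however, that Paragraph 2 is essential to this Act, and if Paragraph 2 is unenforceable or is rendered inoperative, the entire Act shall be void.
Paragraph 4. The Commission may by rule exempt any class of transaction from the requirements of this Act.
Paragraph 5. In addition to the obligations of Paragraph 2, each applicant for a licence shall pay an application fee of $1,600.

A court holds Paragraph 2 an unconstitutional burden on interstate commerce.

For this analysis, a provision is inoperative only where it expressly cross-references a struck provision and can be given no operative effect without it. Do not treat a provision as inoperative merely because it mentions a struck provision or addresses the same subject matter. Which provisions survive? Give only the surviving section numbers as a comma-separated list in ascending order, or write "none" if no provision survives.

Paragraph 2 is struck. No other provision's operative terms depend on Paragraph 2. Paragraph 3 makes Paragraph 2 an essential term, and Paragraph 2 is the provision held invalid; under Paragraph 3, the entire Act is therefore void. No provision of the Act survives.

none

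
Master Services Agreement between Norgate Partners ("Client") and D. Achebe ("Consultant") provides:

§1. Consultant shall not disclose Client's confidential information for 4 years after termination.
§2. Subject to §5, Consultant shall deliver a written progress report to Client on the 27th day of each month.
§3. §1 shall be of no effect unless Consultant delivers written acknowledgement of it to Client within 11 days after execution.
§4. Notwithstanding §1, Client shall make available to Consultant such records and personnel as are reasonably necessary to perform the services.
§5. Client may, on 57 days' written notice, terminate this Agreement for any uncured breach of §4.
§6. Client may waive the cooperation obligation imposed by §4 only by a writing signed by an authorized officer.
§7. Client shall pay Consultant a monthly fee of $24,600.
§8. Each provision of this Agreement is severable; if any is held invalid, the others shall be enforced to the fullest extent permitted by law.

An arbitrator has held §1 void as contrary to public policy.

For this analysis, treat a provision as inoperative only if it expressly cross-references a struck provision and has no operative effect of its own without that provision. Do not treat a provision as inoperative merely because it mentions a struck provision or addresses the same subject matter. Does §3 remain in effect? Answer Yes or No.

§1 is struck. The only function of §3 is the acknowledgement condition for §1, so it cannot stand once §1 is removed. §4 mentions §1 but its own obligation stands independently of §1, so §4 is not affected. §8 is a severability clause and preserves every provision that can still be given independent effect. §2, §4, §5, §6, §7, and §8 remain in effect. §3 is among the inoperative provisions, so the answer is no.

No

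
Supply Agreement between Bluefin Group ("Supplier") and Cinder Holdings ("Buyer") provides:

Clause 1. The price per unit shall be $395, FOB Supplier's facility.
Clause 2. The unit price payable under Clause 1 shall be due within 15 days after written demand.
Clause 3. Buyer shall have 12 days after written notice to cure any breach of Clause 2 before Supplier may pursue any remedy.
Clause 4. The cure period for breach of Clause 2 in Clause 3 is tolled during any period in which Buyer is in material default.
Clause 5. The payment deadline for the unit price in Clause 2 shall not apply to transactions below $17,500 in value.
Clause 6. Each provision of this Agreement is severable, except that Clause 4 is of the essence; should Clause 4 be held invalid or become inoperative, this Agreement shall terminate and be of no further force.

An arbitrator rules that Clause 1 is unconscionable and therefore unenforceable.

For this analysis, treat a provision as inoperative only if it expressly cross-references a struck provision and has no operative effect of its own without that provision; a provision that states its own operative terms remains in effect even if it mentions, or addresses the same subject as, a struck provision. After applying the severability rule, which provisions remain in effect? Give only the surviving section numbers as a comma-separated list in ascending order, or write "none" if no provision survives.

none

Clause 1 is struck. The whole of Clause 2 is the payment deadline for the unit price, defined by reference to Clause 1, so Clause 2 cannot stand once Clause 1 is removed. The only function of Clause 3 is the cure period for breach of Clause 2, so it cannot stand once Clause 2 is removed. Clause 5 does nothing except set the carve-out from the payment deadline for the unit price by reference to Clause 2; with Clause 2 gone it has no independent effect and is inoperative. Clause 4 operates only by reference to Clause 3, so it falls with Clause 3. Clause 6 makes Clause 4 an essential term, and Clause 4 has been rendered inoperative by the cascade; under Clause 6, the entire Agreement is therefore void. No provision of the Agreement survives.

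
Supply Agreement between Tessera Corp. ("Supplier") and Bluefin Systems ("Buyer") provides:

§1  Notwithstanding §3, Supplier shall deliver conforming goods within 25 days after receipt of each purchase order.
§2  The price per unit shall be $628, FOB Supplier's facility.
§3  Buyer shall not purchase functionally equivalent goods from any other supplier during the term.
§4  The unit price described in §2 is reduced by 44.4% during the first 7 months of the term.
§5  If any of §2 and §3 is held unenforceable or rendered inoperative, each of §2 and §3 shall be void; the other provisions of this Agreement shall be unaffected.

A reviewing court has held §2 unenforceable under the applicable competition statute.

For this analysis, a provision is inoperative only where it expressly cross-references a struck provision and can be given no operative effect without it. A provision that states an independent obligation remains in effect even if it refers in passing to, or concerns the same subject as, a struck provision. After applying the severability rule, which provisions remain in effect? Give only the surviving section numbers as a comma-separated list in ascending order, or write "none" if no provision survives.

1, 5

§2 is struck. §4 has no operative effect of its own apart from §2 and is therefore inoperative. §1 mentions §3 but its own obligation stands independently of §3, so §1 is not affected. §5 declares §2 and §3 mutually dependent; since one of them has fallen, all of them are of no effect. That brings down §3 as well. The remainder continues in force under §5. That leaves §1 and §5 in effect.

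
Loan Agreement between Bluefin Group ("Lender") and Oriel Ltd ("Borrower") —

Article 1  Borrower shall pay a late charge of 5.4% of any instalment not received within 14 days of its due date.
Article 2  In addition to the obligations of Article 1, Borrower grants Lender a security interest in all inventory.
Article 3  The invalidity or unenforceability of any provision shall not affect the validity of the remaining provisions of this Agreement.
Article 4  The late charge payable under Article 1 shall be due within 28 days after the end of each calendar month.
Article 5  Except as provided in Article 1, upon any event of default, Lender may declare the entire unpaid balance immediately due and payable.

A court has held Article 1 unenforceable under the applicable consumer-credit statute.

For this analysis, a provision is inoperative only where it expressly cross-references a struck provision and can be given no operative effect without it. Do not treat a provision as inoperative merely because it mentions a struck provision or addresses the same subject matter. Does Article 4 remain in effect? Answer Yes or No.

No

Article 1 is struck. The whole of Article 4 is the payment deadline for the late charge, defined by reference to Article 1, so Article 4 cannot stand once Article 1 is removed. Article 2 mentions Article 1 but its own obligation stands independently of Article 1, so Article 2 is not affected. Article 5 mentions Article 1 but its own obligation stands independently of Article 1, so Article 5 is not affected. Article 3 is a severability clause and preserves every provision that can still be given independent effect. That leaves Article 2, Article 3, and Article 5 in effect. Article 4 is among the inoperative provisions, so the answer is no.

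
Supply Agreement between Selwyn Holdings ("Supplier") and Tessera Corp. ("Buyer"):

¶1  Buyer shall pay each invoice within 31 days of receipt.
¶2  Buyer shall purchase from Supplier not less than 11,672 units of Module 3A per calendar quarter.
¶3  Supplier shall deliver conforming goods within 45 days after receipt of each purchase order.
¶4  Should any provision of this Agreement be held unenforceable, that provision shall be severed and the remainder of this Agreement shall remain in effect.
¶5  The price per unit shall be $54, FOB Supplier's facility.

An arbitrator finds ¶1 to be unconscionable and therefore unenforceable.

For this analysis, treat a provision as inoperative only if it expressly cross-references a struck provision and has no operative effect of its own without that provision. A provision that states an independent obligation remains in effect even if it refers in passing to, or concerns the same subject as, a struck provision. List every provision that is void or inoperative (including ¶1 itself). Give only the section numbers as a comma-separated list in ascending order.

1

¶1 is struck. No other provision's operative terms depend on ¶1. ¶4 is a severability clause and preserves every provision that can still be given independent effect. That leaves ¶2, ¶3, ¶4, and ¶5 in effect.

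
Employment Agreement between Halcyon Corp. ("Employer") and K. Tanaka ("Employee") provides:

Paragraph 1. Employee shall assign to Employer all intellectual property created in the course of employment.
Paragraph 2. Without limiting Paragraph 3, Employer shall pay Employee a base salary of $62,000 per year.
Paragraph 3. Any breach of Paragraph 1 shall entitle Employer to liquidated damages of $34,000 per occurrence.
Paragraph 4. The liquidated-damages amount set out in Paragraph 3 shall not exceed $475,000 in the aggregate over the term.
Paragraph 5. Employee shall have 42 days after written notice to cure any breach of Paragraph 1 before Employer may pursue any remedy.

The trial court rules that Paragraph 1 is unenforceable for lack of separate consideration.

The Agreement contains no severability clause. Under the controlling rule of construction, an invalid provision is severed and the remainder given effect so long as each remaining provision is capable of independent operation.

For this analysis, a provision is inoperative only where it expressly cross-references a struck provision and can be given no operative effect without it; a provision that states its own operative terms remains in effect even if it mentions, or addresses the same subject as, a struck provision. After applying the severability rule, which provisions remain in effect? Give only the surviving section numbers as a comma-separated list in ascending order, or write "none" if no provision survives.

2

Paragraph 1 is struck. Paragraph 3 has no operative effect of its own apart from Paragraph 1 and is therefore inoperative. The only function of Paragraph 5 is the cure period for breach of Paragraph 1, so it cannot stand once Paragraph 1 is removed. Paragraph 4 has no operative effect of its own apart from Paragraph 3 and is therefore inoperative. Although Paragraph 2 refers to Paragraph 3, its operative terms do not depend on Paragraph 3, so it remains in effect. Under the stated default rule, only provisions that cannot operate independently fall away; the rest are enforced. Only Paragraph 2 remains in effect.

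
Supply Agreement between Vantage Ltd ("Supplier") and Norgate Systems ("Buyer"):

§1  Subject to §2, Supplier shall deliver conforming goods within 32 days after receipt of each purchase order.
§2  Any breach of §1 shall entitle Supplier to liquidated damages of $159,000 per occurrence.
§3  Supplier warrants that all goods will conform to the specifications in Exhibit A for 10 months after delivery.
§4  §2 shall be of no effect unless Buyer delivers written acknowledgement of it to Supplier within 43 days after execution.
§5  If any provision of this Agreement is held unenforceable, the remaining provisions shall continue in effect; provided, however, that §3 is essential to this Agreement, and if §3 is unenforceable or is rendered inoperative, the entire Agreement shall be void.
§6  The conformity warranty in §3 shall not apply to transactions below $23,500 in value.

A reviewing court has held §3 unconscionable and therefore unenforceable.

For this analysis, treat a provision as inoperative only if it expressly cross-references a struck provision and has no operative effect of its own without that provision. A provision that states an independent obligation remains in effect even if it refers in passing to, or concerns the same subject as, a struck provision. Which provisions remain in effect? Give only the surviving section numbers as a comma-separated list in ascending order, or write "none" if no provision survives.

§3 is struck. §6 operates only by reference to §3, so it falls with §3. §5 makes §3 an essential term, and §3 is the provision held invalid; under §5, the entire Agreement is therefore void. No provision of the Agreement survives.

none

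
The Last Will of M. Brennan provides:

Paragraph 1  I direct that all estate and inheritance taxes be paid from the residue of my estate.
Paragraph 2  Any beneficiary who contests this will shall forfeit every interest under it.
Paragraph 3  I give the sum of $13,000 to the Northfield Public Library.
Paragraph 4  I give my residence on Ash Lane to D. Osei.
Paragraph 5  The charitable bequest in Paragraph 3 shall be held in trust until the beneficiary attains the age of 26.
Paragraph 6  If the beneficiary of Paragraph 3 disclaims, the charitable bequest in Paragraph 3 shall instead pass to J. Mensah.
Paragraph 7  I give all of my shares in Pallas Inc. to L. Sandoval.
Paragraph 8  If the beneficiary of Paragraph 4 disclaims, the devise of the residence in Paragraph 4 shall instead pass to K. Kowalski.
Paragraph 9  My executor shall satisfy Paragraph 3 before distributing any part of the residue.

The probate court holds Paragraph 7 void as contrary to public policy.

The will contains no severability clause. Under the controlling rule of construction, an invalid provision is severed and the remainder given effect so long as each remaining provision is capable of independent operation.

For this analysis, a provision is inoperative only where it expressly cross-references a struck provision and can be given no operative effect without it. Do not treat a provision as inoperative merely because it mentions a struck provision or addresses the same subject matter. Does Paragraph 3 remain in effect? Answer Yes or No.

Paragraph 7 is struck. No other provision's operative terms depend on Paragraph 7. Under the stated default rule, only provisions that cannot operate independently fall away; the rest are enforced. The provisions still in force are Paragraph 1, Paragraph 2, Paragraph 3, Paragraph 4, Paragraph 5, Paragraph 6, Paragraph 8, and Paragraph 9. Paragraph 3 is among the surviving provisions, so the answer is yes.

Yes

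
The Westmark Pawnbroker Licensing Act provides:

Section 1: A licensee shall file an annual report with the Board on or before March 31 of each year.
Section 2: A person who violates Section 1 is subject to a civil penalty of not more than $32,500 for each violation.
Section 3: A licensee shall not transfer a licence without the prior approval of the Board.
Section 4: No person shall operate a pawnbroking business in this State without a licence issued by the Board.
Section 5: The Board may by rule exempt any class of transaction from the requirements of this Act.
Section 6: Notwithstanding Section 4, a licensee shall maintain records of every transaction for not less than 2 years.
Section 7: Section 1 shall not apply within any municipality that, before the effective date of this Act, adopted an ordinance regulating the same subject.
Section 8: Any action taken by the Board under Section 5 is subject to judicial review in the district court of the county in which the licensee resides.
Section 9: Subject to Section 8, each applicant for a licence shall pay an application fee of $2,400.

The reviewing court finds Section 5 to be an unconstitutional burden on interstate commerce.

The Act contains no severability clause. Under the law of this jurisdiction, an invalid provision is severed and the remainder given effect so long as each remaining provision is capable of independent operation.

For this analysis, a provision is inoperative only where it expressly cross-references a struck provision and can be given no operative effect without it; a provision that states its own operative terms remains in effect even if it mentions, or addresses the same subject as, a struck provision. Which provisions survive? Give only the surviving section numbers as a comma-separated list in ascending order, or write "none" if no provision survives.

1, 2, 3, 4, 6, 7, 9

Section 5 is struck. The only function of Section 8 is the judicial-review right for Section 5, so it cannot stand once Section 5 is removed. Although Section 9 refers to Section 8, its operative terms do not depend on Section 8, so it remains in effect. With no severability clause, the stated default rule severs what cannot stand and enforces each remaining provision that can operate on its own. The provisions still in force are Section 1, Section 2, Section 3, Section 4, Section 6, Section 7, and Section 9.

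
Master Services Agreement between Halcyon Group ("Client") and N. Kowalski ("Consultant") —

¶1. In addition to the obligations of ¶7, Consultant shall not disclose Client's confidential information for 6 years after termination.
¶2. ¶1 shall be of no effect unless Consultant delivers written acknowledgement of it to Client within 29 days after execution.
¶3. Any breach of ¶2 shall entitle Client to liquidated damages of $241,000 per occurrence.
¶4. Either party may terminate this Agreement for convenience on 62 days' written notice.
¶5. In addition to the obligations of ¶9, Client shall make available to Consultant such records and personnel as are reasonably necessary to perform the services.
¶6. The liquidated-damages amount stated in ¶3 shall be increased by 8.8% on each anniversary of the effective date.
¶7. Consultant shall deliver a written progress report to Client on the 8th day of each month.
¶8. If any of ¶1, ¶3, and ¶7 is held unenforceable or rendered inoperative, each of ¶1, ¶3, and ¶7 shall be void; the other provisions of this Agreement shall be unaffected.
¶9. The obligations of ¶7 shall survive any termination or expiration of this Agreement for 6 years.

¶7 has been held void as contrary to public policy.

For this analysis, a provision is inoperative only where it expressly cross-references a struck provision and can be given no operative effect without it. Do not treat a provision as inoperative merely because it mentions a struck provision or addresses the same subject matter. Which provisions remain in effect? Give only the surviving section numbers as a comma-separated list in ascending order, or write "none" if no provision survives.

4, 5, 8

¶7 is struck. The only function of ¶9 is the survival period for ¶7, so it cannot stand once ¶7 is removed. Although ¶5 refers to ¶9, its operative terms do not depend on ¶9, so it remains in effect. ¶8 declares ¶1, ¶3, and ¶7 mutually dependent; since one of them has fallen, all of them are of no effect. That brings down ¶1 and ¶3 as well. ¶2 and ¶6 in turn depend solely on a provision now struck and likewise fall. The remainder continues in force under ¶8. ¶4, ¶5, and ¶8 remain in effect.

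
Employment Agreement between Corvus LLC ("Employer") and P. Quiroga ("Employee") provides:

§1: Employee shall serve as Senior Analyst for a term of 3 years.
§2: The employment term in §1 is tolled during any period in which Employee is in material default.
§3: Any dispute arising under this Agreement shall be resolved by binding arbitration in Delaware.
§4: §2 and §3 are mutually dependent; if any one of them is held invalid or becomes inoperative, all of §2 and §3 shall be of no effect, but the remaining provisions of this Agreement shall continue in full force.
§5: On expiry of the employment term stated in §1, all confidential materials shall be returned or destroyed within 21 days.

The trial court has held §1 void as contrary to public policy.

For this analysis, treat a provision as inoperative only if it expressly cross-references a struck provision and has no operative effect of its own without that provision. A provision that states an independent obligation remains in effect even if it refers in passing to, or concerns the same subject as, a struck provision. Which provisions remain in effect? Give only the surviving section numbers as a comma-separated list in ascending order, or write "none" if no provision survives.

§1 is struck. §2 has no operative effect of its own apart from §1 and is therefore inoperative. §5 has no operative effect of its own apart from §1 and is therefore inoperative. §4 declares §2 and §3 mutually dependent; since one of them has fallen, all of them are of no effect. That brings down §3 as well. The remainder continues in force under §4. Only §4 remains in effect.

4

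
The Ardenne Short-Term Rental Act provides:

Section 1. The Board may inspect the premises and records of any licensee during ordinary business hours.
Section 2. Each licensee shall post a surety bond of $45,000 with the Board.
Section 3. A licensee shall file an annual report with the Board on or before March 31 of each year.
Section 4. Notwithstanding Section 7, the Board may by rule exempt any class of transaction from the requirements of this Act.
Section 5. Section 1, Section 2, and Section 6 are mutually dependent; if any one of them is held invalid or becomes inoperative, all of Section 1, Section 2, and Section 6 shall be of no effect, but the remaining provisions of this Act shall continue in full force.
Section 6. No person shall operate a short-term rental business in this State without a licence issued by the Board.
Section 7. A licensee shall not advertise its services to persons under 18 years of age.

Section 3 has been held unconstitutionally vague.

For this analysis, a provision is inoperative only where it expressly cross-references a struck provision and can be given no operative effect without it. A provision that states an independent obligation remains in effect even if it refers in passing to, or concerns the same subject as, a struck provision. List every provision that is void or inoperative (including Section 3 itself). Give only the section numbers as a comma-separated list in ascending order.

3

Section 3 is struck. Nothing else in the Act is defined by reference to Section 3. Section 5 ties Section 1, Section 2, and Section 6 together, but none of those is affected here; the remaining provisions continue in force under Section 5. The provisions still in force are Section 1, Section 2, Section 4, Section 5, Section 6, and Section 7.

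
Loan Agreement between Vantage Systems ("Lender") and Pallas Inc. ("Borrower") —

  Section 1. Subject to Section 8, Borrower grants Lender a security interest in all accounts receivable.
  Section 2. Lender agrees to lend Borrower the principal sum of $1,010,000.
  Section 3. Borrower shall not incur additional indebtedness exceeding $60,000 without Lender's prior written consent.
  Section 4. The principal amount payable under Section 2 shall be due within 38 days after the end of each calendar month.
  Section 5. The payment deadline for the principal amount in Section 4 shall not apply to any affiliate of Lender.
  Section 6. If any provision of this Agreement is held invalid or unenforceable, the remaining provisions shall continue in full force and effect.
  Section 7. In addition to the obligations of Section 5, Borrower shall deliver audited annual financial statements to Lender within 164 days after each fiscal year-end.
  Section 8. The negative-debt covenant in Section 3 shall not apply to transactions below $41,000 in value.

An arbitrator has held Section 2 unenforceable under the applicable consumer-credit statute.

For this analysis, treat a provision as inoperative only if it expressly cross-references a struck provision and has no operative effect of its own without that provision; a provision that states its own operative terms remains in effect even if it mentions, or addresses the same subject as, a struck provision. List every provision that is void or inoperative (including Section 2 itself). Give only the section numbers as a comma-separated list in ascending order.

2, 4, 5

Section 2 is struck. The whole of Section 4 is the payment deadline for the principal amount, defined by reference to Section 2, so Section 4 cannot stand once Section 2 is removed. The whole of Section 5 is the carve-out from the payment deadline for the principal amount, defined by reference to Section 4, so Section 5 cannot stand once Section 4 is removed. Section 7 mentions Section 5 but its own obligation stands independently of Section 5, so Section 7 is not affected. Section 6 is a severability clause and preserves every provision that can still be given independent effect. That leaves Section 1, Section 3, Section 6, Section 7, and Section 8 in effect.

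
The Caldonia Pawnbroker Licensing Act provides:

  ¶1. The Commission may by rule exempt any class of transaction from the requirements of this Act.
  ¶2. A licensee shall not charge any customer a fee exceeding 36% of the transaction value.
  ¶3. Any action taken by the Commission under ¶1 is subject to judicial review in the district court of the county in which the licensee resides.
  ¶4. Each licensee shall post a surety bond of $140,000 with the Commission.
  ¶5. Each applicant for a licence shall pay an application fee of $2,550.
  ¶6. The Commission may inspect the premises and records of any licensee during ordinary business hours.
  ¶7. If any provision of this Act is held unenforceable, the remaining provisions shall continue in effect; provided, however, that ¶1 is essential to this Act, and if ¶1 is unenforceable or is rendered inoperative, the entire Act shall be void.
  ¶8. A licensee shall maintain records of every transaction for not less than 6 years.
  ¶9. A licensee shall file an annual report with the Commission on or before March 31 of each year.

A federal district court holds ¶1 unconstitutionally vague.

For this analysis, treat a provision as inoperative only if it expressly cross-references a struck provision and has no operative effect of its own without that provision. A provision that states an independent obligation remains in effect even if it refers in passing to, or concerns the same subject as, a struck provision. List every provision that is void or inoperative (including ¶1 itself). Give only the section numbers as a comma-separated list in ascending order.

1, 2, 3, 4, 5, 6, 7, 8, 9

¶1 is struck. ¶3 operates only by reference to ¶1, so it falls with ¶1. ¶7 makes ¶1 an essential term, and ¶1 is the provision held invalid; under ¶7, the entire Act is therefore void. No provision of the Act survives.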